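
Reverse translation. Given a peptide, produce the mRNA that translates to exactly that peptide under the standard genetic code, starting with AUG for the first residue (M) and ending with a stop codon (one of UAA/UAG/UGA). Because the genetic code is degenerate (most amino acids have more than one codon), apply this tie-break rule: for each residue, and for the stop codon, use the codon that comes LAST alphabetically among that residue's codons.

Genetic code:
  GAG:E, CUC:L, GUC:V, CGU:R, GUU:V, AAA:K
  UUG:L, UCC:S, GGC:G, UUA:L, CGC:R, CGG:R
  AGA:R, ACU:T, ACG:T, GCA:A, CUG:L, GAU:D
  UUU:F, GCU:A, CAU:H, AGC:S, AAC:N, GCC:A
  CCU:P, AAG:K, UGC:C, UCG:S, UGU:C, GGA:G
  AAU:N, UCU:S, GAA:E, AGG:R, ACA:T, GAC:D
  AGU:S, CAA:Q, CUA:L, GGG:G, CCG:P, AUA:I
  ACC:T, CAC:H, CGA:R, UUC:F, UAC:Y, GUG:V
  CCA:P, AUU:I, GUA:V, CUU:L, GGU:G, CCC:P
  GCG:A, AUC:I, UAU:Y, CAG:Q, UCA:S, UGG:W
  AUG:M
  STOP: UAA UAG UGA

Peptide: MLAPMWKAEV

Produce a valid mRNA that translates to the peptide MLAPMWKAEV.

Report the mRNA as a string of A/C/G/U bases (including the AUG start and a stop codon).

Answer: mRNA: AUGUUGGCUCCUAUGUGGAAGGCUGAGGUUUGA

Derivation:
residue 1: M -> AUG (start codon)
residue 2: L codons sorted = CUA,CUC,CUG,CUU,UUA,UUG -> pick last = UUG
residue 3: A codons sorted = GCA,GCC,GCG,GCU -> pick last = GCU
residue 4: P codons sorted = CCA,CCC,CCG,CCU -> pick last = CCU
residue 5: M -> AUG (only codon)
residue 6: W -> UGG (only codon)
residue 7: K codons sorted = AAA,AAG -> pick last = AAG
residue 8: A codons sorted = GCA,GCC,GCG,GCU -> pick last = GCU
residue 9: E codons sorted = GAA,GAG -> pick last = GAG
residue 10: V codons sorted = GUA,GUC,GUG,GUU -> pick last = GUU
terminator: stop codons sorted = UAA,UAG,UGA -> pick last = UGA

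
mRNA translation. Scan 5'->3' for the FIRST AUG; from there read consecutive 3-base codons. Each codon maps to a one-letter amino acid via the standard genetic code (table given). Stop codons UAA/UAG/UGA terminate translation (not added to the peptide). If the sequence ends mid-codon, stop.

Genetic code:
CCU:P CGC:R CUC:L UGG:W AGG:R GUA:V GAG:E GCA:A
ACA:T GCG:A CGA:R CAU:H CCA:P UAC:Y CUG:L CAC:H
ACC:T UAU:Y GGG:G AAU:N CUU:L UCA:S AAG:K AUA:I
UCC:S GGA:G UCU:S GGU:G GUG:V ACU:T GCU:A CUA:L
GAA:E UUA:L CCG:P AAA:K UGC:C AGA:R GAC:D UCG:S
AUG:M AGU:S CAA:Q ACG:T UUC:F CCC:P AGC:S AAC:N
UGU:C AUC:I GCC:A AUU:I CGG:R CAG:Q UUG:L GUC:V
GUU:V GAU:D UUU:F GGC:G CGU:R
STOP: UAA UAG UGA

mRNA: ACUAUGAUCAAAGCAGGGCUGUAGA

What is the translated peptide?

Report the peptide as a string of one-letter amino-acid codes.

Answer: MIKAGL

Derivation:
start AUG at pos 3
pos 3: AUG -> M; peptide=M
pos 6: AUC -> I; peptide=MI
pos 9: AAA -> K; peptide=MIK
pos 12: GCA -> A; peptide=MIKA
pos 15: GGG -> G; peptide=MIKAG
pos 18: CUG -> L; peptide=MIKAGL
pos 21: UAG -> STOP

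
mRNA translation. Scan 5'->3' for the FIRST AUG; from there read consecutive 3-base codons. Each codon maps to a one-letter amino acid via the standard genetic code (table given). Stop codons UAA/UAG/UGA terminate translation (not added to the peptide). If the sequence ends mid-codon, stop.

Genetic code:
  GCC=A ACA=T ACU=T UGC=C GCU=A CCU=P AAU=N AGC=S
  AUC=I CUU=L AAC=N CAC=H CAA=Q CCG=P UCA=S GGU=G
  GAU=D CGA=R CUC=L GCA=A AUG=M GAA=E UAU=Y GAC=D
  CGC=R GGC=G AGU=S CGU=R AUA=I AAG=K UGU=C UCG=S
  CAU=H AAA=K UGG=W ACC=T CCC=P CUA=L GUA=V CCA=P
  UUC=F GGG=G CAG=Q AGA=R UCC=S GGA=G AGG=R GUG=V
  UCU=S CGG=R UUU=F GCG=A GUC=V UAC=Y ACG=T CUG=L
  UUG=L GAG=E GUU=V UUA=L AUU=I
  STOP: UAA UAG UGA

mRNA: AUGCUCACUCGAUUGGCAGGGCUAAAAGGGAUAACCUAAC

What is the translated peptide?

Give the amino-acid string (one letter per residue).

Answer: MLTRLAGLKGIT

Derivation:
start AUG at pos 0
pos 0: AUG -> M; peptide=M
pos 3: CUC -> L; peptide=ML
pos 6: ACU -> T; peptide=MLT
pos 9: CGA -> R; peptide=MLTR
pos 12: UUG -> L; peptide=MLTRL
pos 15: GCA -> A; peptide=MLTRLA
pos 18: GGG -> G; peptide=MLTRLAG
pos 21: CUA -> L; peptide=MLTRLAGL
pos 24: AAA -> K; peptide=MLTRLAGLK
pos 27: GGG -> G; peptide=MLTRLAGLKG
pos 30: AUA -> I; peptide=MLTRLAGLKGI
pos 33: ACC -> T; peptide=MLTRLAGLKGIT
pos 36: UAA -> STOP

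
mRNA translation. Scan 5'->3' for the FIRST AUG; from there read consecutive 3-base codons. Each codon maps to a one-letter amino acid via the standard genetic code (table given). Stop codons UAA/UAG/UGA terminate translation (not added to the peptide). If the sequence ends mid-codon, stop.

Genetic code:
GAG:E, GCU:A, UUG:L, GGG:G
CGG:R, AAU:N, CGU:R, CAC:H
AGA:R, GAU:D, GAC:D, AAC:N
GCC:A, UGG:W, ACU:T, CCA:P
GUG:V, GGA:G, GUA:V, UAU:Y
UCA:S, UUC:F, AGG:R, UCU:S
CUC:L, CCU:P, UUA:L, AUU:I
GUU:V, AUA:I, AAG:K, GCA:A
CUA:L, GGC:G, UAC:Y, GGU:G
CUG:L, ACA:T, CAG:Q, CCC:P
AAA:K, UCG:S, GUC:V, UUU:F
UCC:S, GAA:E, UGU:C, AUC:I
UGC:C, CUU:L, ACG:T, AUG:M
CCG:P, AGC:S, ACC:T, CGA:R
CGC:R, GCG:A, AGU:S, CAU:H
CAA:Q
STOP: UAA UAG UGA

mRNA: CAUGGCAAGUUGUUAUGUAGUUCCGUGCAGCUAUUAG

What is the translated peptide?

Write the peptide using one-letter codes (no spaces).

start AUG at pos 1
pos 1: AUG -> M; peptide=M
pos 4: GCA -> A; peptide=MA
pos 7: AGU -> S; peptide=MAS
pos 10: UGU -> C; peptide=MASC
pos 13: UAU -> Y; peptide=MASCY
pos 16: GUA -> V; peptide=MASCYV
pos 19: GUU -> V; peptide=MASCYVV
pos 22: CCG -> P; peptide=MASCYVVP
pos 25: UGC -> C; peptide=MASCYVVPC
pos 28: AGC -> S; peptide=MASCYVVPCS
pos 31: UAU -> Y; peptide=MASCYVVPCSY
pos 34: UAG -> STOP

Answer: MASCYVVPCSY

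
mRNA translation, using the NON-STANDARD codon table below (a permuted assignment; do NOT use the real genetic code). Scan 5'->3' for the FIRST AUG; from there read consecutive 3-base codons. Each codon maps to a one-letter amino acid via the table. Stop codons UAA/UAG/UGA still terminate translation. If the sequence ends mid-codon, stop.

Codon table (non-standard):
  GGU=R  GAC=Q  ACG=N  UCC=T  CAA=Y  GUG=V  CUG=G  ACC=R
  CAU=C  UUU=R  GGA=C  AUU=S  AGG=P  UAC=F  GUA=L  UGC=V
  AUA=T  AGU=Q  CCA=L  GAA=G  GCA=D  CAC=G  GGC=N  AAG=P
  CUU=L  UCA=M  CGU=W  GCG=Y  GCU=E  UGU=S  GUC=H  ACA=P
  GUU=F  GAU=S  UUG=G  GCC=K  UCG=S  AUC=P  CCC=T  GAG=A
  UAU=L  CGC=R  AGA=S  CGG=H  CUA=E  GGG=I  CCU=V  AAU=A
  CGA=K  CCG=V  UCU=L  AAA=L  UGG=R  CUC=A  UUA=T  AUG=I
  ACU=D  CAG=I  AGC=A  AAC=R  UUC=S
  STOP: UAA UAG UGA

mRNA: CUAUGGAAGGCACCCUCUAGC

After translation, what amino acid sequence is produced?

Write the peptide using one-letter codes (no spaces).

start AUG at pos 2
pos 2: AUG -> I; peptide=I
pos 5: GAA -> G; peptide=IG
pos 8: GGC -> N; peptide=IGN
pos 11: ACC -> R; peptide=IGNR
pos 14: CUC -> A; peptide=IGNRA
pos 17: UAG -> STOP

Answer: IGNRA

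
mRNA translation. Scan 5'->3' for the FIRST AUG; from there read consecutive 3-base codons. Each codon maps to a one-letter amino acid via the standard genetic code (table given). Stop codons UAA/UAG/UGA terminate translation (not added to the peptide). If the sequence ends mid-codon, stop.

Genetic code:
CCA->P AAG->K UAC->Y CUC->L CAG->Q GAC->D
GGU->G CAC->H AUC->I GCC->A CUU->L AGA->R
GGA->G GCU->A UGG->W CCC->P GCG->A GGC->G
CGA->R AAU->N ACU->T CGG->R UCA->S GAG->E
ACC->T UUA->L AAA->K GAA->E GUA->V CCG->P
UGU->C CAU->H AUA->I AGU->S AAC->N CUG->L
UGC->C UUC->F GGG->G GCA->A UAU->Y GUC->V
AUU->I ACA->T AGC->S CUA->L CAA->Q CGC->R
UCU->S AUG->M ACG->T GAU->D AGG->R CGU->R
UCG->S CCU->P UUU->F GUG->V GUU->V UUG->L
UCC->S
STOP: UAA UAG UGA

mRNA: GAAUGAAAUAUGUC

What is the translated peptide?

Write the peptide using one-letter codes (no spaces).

start AUG at pos 2
pos 2: AUG -> M; peptide=M
pos 5: AAA -> K; peptide=MK
pos 8: UAU -> Y; peptide=MKY
pos 11: GUC -> V; peptide=MKYV
pos 14: only 0 nt remain (<3), stop (end of mRNA)

Answer: MKYV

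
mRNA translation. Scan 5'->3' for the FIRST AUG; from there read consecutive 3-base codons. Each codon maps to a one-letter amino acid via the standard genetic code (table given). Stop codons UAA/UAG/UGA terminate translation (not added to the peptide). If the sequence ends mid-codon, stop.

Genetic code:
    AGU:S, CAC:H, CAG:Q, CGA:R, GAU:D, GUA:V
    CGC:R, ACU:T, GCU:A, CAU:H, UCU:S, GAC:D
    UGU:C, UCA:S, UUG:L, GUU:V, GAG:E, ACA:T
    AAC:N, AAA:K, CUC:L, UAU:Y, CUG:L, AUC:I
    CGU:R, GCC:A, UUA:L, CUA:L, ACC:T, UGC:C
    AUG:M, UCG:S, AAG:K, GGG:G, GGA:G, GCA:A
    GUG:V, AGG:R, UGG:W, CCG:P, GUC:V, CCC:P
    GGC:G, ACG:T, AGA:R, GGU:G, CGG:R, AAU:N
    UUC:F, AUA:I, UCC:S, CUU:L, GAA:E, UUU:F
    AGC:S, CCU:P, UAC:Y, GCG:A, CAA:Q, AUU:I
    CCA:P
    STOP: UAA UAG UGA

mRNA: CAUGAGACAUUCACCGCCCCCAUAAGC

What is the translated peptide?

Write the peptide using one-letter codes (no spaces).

Answer: MRHSPPP

Derivation:
start AUG at pos 1
pos 1: AUG -> M; peptide=M
pos 4: AGA -> R; peptide=MR
pos 7: CAU -> H; peptide=MRH
pos 10: UCA -> S; peptide=MRHS
pos 13: CCG -> P; peptide=MRHSP
pos 16: CCC -> P; peptide=MRHSPP
pos 19: CCA -> P; peptide=MRHSPPP
pos 22: UAA -> STOP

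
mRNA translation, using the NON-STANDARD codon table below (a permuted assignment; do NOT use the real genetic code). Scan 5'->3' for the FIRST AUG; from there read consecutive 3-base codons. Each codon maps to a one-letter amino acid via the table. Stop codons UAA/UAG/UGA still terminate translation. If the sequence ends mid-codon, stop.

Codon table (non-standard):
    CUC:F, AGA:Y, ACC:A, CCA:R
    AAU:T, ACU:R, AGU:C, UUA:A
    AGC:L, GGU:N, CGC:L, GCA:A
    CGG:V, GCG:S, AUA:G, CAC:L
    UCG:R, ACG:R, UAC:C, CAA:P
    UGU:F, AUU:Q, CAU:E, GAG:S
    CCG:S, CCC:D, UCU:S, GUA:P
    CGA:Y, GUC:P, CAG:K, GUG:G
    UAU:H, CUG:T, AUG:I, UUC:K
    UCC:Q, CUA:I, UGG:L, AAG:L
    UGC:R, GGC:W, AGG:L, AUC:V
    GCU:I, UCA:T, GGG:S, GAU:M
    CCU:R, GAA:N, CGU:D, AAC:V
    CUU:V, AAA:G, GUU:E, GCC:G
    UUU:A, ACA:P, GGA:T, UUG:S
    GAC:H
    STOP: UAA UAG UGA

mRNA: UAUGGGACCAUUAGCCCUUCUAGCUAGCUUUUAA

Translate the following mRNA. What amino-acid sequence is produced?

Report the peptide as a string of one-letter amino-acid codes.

Answer: ITRAGVIILA

Derivation:
start AUG at pos 1
pos 1: AUG -> I; peptide=I
pos 4: GGA -> T; peptide=IT
pos 7: CCA -> R; peptide=ITR
pos 10: UUA -> A; peptide=ITRA
pos 13: GCC -> G; peptide=ITRAG
pos 16: CUU -> V; peptide=ITRAGV
pos 19: CUA -> I; peptide=ITRAGVI
pos 22: GCU -> I; peptide=ITRAGVII
pos 25: AGC -> L; peptide=ITRAGVIIL
pos 28: UUU -> A; peptide=ITRAGVIILA
pos 31: UAA -> STOP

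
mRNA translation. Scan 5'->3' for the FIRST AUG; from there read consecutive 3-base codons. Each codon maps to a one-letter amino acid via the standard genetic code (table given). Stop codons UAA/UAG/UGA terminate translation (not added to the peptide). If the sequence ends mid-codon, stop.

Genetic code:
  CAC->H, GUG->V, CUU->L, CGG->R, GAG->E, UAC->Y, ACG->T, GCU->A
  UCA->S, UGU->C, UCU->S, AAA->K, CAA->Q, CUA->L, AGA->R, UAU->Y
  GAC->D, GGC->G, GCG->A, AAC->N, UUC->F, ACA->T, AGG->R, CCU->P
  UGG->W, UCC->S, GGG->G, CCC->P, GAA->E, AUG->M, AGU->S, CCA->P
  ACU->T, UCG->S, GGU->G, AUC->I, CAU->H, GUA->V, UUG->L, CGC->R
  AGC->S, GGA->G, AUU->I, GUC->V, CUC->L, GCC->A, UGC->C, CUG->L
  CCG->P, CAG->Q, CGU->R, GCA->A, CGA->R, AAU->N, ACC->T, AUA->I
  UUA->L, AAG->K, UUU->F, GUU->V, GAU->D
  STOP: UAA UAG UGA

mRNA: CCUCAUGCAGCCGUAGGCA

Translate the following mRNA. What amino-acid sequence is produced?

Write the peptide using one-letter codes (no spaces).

Answer: MQP

Derivation:
start AUG at pos 4
pos 4: AUG -> M; peptide=M
pos 7: CAG -> Q; peptide=MQ
pos 10: CCG -> P; peptide=MQP
pos 13: UAG -> STOP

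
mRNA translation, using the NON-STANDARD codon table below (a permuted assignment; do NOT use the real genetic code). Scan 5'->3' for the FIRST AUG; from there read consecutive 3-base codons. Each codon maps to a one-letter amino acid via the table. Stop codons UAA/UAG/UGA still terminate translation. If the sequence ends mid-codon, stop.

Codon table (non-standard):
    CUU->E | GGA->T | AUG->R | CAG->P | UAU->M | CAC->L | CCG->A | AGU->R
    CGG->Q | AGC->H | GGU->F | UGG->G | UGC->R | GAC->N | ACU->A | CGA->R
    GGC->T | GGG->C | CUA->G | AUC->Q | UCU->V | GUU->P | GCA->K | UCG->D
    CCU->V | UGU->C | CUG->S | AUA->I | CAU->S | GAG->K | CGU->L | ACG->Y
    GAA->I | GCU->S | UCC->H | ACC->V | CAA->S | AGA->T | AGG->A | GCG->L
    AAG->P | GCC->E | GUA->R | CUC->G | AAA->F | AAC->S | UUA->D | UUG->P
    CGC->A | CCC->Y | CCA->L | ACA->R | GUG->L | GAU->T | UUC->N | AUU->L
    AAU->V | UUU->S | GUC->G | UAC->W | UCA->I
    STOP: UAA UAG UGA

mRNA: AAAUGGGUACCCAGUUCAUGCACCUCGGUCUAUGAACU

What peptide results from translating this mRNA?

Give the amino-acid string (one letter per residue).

Answer: RFVPNRLGFG

Derivation:
start AUG at pos 2
pos 2: AUG -> R; peptide=R
pos 5: GGU -> F; peptide=RF
pos 8: ACC -> V; peptide=RFV
pos 11: CAG -> P; peptide=RFVP
pos 14: UUC -> N; peptide=RFVPN
pos 17: AUG -> R; peptide=RFVPNR
pos 20: CAC -> L; peptide=RFVPNRL
pos 23: CUC -> G; peptide=RFVPNRLG
pos 26: GGU -> F; peptide=RFVPNRLGF
pos 29: CUA -> G; peptide=RFVPNRLGFG
pos 32: UGA -> STOP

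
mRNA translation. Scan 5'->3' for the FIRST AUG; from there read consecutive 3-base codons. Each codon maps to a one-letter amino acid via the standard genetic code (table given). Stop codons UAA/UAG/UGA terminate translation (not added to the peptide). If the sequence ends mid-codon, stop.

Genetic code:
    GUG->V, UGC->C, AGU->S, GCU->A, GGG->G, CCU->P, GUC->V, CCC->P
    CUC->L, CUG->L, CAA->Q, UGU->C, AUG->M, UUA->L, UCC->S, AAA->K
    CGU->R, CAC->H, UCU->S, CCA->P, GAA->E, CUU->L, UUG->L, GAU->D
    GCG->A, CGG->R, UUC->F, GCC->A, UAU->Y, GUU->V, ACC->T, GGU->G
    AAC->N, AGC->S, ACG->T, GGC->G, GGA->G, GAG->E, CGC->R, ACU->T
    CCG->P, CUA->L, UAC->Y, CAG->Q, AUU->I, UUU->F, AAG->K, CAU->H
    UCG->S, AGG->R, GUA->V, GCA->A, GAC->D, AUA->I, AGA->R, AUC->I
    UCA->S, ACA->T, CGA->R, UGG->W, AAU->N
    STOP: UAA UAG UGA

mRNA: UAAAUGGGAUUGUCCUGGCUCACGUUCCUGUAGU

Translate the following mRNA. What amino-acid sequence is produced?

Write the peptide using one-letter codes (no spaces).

start AUG at pos 3
pos 3: AUG -> M; peptide=M
pos 6: GGA -> G; peptide=MG
pos 9: UUG -> L; peptide=MGL
pos 12: UCC -> S; peptide=MGLS
pos 15: UGG -> W; peptide=MGLSW
pos 18: CUC -> L; peptide=MGLSWL
pos 21: ACG -> T; peptide=MGLSWLT
pos 24: UUC -> F; peptide=MGLSWLTF
pos 27: CUG -> L; peptide=MGLSWLTFL
pos 30: UAG -> STOP

Answer: MGLSWLTFL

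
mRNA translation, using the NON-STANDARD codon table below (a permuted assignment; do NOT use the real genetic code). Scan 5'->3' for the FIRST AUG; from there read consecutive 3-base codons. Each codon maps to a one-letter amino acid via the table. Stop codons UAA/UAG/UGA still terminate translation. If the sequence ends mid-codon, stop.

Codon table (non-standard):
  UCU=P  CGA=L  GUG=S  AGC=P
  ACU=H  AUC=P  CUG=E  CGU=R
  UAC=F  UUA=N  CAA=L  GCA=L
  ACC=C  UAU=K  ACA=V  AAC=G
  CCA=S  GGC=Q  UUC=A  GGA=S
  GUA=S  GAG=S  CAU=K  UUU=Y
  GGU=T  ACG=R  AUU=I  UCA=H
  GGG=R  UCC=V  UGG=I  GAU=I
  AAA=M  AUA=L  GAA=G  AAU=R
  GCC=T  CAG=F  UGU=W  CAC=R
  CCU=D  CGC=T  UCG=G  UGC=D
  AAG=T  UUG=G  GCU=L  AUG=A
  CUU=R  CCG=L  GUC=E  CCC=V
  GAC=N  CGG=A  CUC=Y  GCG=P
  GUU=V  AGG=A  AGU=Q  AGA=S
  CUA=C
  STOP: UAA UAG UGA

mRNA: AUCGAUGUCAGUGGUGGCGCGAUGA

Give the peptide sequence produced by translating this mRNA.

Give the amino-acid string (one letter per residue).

start AUG at pos 4
pos 4: AUG -> A; peptide=A
pos 7: UCA -> H; peptide=AH
pos 10: GUG -> S; peptide=AHS
pos 13: GUG -> S; peptide=AHSS
pos 16: GCG -> P; peptide=AHSSP
pos 19: CGA -> L; peptide=AHSSPL
pos 22: UGA -> STOP

Answer: AHSSPL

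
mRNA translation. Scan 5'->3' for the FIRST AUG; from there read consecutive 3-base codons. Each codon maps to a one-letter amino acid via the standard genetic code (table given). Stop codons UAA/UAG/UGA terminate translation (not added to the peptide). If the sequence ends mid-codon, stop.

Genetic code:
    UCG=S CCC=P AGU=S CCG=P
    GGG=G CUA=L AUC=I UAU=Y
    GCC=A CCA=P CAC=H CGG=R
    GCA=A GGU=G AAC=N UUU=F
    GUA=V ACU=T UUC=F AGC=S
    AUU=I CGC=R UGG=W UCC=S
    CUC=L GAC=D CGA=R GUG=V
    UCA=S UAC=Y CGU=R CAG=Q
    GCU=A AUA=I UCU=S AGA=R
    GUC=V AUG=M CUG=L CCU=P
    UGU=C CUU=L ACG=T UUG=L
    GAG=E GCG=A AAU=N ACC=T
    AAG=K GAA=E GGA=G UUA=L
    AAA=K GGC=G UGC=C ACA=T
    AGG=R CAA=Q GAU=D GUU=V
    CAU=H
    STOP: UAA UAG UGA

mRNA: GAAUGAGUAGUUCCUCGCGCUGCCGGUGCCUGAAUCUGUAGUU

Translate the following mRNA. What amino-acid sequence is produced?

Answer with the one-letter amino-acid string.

start AUG at pos 2
pos 2: AUG -> M; peptide=M
pos 5: AGU -> S; peptide=MS
pos 8: AGU -> S; peptide=MSS
pos 11: UCC -> S; peptide=MSSS
pos 14: UCG -> S; peptide=MSSSS
pos 17: CGC -> R; peptide=MSSSSR
pos 20: UGC -> C; peptide=MSSSSRC
pos 23: CGG -> R; peptide=MSSSSRCR
pos 26: UGC -> C; peptide=MSSSSRCRC
pos 29: CUG -> L; peptide=MSSSSRCRCL
pos 32: AAU -> N; peptide=MSSSSRCRCLN
pos 35: CUG -> L; peptide=MSSSSRCRCLNL
pos 38: UAG -> STOP

Answer: MSSSSRCRCLNL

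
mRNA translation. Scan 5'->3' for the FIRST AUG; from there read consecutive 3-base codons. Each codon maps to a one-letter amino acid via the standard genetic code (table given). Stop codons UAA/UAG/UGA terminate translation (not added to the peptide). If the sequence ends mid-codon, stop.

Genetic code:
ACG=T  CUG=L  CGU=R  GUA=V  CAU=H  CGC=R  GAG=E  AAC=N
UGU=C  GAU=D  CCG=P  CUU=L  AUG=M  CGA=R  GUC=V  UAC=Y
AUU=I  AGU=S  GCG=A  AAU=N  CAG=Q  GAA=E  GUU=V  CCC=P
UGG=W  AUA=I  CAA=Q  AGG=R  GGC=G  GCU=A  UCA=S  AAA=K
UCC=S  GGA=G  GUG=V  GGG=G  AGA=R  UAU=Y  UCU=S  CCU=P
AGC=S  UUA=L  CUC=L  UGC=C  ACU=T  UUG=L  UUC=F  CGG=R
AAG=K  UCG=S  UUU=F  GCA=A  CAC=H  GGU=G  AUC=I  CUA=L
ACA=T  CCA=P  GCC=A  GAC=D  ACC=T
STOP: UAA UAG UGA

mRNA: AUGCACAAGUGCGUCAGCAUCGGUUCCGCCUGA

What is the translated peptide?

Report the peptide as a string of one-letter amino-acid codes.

start AUG at pos 0
pos 0: AUG -> M; peptide=M
pos 3: CAC -> H; peptide=MH
pos 6: AAG -> K; peptide=MHK
pos 9: UGC -> C; peptide=MHKC
pos 12: GUC -> V; peptide=MHKCV
pos 15: AGC -> S; peptide=MHKCVS
pos 18: AUC -> I; peptide=MHKCVSI
pos 21: GGU -> G; peptide=MHKCVSIG
pos 24: UCC -> S; peptide=MHKCVSIGS
pos 27: GCC -> A; peptide=MHKCVSIGSA
pos 30: UGA -> STOP

Answer: MHKCVSIGSA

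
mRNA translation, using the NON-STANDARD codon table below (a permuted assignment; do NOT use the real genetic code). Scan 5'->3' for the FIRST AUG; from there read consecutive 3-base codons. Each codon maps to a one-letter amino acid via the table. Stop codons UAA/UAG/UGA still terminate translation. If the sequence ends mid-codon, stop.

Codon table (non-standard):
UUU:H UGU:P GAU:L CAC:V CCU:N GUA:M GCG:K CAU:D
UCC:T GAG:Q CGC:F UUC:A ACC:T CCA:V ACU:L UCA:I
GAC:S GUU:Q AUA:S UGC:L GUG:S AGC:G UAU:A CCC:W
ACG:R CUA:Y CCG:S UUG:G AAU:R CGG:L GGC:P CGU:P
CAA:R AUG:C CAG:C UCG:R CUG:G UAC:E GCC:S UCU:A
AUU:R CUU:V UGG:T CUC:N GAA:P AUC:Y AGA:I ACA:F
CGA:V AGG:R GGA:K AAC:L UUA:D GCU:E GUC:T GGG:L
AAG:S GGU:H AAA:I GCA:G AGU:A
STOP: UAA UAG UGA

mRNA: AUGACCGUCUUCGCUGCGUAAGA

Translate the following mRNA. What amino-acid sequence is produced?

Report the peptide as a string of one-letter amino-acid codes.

start AUG at pos 0
pos 0: AUG -> C; peptide=C
pos 3: ACC -> T; peptide=CT
pos 6: GUC -> T; peptide=CTT
pos 9: UUC -> A; peptide=CTTA
pos 12: GCU -> E; peptide=CTTAE
pos 15: GCG -> K; peptide=CTTAEK
pos 18: UAA -> STOP

Answer: CTTAEK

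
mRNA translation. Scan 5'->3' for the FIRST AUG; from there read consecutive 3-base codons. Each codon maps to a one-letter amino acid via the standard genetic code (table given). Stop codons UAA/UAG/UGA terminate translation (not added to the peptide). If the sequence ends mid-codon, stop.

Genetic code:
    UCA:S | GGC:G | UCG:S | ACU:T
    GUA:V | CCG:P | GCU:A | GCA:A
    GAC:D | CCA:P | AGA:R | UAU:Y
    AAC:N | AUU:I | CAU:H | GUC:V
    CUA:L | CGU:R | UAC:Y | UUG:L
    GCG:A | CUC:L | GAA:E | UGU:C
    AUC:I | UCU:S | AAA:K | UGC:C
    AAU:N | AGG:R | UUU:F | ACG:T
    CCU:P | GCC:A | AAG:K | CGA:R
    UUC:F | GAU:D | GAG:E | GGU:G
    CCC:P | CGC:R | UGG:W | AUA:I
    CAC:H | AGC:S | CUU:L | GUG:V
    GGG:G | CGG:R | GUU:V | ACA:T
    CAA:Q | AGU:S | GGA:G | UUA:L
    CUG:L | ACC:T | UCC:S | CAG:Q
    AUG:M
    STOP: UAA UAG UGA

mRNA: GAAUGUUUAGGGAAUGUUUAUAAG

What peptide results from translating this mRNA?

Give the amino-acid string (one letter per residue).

Answer: MFRECL

Derivation:
start AUG at pos 2
pos 2: AUG -> M; peptide=M
pos 5: UUU -> F; peptide=MF
pos 8: AGG -> R; peptide=MFR
pos 11: GAA -> E; peptide=MFRE
pos 14: UGU -> C; peptide=MFREC
pos 17: UUA -> L; peptide=MFRECL
pos 20: UAA -> STOP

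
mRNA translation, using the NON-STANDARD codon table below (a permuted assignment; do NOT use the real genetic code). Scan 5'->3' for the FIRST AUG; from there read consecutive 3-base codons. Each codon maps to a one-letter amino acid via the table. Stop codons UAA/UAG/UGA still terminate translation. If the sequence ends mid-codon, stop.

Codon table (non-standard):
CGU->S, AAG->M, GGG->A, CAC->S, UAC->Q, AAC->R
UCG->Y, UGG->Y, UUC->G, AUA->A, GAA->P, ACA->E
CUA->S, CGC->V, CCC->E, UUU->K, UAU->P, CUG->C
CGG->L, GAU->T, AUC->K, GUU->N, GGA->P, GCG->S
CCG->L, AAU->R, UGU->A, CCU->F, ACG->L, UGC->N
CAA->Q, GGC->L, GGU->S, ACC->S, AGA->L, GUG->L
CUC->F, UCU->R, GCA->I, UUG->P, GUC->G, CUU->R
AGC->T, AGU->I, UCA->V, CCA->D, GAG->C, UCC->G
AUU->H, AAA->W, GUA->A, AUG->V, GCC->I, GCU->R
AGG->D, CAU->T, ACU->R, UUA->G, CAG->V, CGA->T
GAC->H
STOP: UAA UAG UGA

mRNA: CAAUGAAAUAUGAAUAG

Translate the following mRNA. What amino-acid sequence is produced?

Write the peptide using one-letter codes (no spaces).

Answer: VWPP

Derivation:
start AUG at pos 2
pos 2: AUG -> V; peptide=V
pos 5: AAA -> W; peptide=VW
pos 8: UAU -> P; peptide=VWP
pos 11: GAA -> P; peptide=VWPP
pos 14: UAG -> STOP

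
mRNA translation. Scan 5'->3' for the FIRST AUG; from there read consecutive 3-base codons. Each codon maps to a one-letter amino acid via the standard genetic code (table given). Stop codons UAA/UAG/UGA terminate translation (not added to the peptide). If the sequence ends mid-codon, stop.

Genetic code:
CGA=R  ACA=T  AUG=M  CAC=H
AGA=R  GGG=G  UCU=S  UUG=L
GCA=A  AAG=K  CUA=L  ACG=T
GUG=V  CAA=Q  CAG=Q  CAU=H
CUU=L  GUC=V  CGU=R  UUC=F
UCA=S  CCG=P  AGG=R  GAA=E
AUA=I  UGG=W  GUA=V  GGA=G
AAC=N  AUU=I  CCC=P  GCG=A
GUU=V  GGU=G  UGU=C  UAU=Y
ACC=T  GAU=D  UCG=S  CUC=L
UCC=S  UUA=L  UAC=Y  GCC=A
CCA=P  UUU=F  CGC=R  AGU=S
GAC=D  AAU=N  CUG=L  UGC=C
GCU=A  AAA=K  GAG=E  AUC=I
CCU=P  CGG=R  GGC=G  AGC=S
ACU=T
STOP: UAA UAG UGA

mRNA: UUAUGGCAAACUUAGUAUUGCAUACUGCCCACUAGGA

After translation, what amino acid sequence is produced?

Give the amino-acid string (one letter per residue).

start AUG at pos 2
pos 2: AUG -> M; peptide=M
pos 5: GCA -> A; peptide=MA
pos 8: AAC -> N; peptide=MAN
pos 11: UUA -> L; peptide=MANL
pos 14: GUA -> V; peptide=MANLV
pos 17: UUG -> L; peptide=MANLVL
pos 20: CAU -> H; peptide=MANLVLH
pos 23: ACU -> T; peptide=MANLVLHT
pos 26: GCC -> A; peptide=MANLVLHTA
pos 29: CAC -> H; peptide=MANLVLHTAH
pos 32: UAG -> STOP

Answer: MANLVLHTAH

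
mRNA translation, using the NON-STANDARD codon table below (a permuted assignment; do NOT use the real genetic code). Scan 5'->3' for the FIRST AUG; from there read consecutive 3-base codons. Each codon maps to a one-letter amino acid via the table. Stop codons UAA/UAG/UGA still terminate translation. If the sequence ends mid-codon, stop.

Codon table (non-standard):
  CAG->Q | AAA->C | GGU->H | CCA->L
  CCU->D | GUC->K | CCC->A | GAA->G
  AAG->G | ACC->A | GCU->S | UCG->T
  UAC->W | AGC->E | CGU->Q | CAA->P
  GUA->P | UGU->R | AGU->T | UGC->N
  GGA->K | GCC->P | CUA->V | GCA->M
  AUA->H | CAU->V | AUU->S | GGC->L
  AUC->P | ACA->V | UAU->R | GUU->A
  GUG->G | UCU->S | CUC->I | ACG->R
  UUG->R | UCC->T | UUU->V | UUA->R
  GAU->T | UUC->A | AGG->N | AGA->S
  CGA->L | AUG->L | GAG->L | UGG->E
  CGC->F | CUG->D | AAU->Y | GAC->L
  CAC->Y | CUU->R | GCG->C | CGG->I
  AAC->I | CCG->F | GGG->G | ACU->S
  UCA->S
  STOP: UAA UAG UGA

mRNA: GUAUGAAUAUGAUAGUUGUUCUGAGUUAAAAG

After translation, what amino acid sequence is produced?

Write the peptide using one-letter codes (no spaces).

start AUG at pos 2
pos 2: AUG -> L; peptide=L
pos 5: AAU -> Y; peptide=LY
pos 8: AUG -> L; peptide=LYL
pos 11: AUA -> H; peptide=LYLH
pos 14: GUU -> A; peptide=LYLHA
pos 17: GUU -> A; peptide=LYLHAA
pos 20: CUG -> D; peptide=LYLHAAD
pos 23: AGU -> T; peptide=LYLHAADT
pos 26: UAA -> STOP

Answer: LYLHAADT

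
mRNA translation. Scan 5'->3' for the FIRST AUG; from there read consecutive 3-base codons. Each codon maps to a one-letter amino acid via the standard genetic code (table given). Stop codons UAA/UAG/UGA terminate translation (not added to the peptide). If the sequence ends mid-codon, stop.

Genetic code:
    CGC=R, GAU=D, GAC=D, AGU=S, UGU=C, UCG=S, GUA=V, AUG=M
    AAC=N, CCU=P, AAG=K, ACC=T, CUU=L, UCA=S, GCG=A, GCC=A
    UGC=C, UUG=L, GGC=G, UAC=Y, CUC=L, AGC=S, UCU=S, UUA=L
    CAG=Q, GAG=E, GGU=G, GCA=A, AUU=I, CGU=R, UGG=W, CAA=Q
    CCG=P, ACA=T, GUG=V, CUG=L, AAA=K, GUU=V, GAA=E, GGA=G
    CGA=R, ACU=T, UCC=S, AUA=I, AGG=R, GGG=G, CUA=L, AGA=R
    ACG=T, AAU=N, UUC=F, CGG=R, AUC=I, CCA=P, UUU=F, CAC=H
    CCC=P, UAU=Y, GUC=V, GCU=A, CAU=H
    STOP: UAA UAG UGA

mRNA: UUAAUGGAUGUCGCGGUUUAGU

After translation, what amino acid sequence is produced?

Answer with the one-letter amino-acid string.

Answer: MDVAV

Derivation:
start AUG at pos 3
pos 3: AUG -> M; peptide=M
pos 6: GAU -> D; peptide=MD
pos 9: GUC -> V; peptide=MDV
pos 12: GCG -> A; peptide=MDVA
pos 15: GUU -> V; peptide=MDVAV
pos 18: UAG -> STOP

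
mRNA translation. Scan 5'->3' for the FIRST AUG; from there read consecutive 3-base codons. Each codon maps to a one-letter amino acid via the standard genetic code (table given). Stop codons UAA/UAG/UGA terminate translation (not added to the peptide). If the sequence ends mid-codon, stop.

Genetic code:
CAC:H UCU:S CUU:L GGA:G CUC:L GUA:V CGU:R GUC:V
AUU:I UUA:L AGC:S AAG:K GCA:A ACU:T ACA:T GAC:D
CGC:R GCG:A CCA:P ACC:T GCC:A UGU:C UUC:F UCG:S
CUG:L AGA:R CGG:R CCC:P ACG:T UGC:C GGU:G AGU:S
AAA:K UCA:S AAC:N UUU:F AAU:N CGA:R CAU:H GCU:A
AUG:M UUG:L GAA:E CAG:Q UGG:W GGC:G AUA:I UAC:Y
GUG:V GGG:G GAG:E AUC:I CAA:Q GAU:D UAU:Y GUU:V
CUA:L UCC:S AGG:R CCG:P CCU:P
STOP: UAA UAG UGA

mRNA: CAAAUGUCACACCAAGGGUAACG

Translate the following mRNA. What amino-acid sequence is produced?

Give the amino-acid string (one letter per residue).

start AUG at pos 3
pos 3: AUG -> M; peptide=M
pos 6: UCA -> S; peptide=MS
pos 9: CAC -> H; peptide=MSH
pos 12: CAA -> Q; peptide=MSHQ
pos 15: GGG -> G; peptide=MSHQG
pos 18: UAA -> STOP

Answer: MSHQG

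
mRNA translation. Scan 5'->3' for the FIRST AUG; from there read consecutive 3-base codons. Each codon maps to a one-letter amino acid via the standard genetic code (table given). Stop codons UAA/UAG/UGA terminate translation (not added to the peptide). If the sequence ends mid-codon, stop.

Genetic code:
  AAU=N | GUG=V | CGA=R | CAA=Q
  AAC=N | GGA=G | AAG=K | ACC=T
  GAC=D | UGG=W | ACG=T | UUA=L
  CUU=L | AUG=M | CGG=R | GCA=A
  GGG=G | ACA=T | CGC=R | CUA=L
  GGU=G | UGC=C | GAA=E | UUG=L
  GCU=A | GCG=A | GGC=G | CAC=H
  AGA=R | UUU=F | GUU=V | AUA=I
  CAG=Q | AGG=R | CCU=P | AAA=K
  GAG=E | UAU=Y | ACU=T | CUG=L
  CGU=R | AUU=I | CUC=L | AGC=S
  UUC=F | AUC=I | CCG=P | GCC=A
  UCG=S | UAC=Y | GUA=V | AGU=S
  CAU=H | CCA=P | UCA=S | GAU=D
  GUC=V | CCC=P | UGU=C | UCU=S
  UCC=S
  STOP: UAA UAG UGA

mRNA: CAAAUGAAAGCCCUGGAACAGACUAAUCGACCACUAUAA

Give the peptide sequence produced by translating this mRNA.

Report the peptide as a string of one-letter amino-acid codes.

Answer: MKALEQTNRPL

Derivation:
start AUG at pos 3
pos 3: AUG -> M; peptide=M
pos 6: AAA -> K; peptide=MK
pos 9: GCC -> A; peptide=MKA
pos 12: CUG -> L; peptide=MKAL
pos 15: GAA -> E; peptide=MKALE
pos 18: CAG -> Q; peptide=MKALEQ
pos 21: ACU -> T; peptide=MKALEQT
pos 24: AAU -> N; peptide=MKALEQTN
pos 27: CGA -> R; peptide=MKALEQTNR
pos 30: CCA -> P; peptide=MKALEQTNRP
pos 33: CUA -> L; peptide=MKALEQTNRPL
pos 36: UAA -> STOP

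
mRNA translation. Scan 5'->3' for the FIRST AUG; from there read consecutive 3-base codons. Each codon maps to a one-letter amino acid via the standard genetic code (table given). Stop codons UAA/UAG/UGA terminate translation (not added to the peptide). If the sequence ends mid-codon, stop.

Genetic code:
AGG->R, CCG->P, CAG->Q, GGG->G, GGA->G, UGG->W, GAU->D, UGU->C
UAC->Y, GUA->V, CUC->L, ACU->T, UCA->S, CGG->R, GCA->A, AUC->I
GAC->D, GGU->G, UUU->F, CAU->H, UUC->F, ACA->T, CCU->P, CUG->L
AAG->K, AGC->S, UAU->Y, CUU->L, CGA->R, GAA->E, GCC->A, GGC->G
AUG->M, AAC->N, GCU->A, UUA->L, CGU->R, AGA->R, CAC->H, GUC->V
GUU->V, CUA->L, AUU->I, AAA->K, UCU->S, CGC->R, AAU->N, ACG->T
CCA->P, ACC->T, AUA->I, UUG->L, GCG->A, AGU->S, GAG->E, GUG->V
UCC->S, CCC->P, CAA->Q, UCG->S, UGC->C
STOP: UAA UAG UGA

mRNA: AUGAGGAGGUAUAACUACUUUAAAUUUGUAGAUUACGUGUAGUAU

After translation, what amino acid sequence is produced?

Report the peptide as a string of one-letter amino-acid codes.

Answer: MRRYNYFKFVDYV

Derivation:
start AUG at pos 0
pos 0: AUG -> M; peptide=M
pos 3: AGG -> R; peptide=MR
pos 6: AGG -> R; peptide=MRR
pos 9: UAU -> Y; peptide=MRRY
pos 12: AAC -> N; peptide=MRRYN
pos 15: UAC -> Y; peptide=MRRYNY
pos 18: UUU -> F; peptide=MRRYNYF
pos 21: AAA -> K; peptide=MRRYNYFK
pos 24: UUU -> F; peptide=MRRYNYFKF
pos 27: GUA -> V; peptide=MRRYNYFKFV
pos 30: GAU -> D; peptide=MRRYNYFKFVD
pos 33: UAC -> Y; peptide=MRRYNYFKFVDY
pos 36: GUG -> V; peptide=MRRYNYFKFVDYV
pos 39: UAG -> STOP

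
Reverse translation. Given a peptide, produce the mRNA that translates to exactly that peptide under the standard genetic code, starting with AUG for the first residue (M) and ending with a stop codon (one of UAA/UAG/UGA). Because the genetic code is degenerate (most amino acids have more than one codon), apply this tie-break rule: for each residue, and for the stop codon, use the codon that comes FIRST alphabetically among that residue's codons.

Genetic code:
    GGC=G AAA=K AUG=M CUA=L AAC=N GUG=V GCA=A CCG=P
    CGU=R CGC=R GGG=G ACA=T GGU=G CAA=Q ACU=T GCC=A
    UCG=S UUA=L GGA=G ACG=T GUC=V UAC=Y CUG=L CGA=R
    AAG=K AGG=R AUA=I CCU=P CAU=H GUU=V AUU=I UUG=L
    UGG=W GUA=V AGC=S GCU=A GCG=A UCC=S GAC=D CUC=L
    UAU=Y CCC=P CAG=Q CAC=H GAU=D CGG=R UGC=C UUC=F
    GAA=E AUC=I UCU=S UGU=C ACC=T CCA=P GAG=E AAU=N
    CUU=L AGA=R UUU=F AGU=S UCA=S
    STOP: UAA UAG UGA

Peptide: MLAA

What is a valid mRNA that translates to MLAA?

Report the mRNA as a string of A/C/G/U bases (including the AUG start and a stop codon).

residue 1: M -> AUG (start codon)
residue 2: L codons sorted = CUA,CUC,CUG,CUU,UUA,UUG -> pick first = CUA
residue 3: A codons sorted = GCA,GCC,GCG,GCU -> pick first = GCA
residue 4: A codons sorted = GCA,GCC,GCG,GCU -> pick first = GCA
terminator: stop codons sorted = UAA,UAG,UGA -> pick first = UAA

Answer: mRNA: AUGCUAGCAGCAUAA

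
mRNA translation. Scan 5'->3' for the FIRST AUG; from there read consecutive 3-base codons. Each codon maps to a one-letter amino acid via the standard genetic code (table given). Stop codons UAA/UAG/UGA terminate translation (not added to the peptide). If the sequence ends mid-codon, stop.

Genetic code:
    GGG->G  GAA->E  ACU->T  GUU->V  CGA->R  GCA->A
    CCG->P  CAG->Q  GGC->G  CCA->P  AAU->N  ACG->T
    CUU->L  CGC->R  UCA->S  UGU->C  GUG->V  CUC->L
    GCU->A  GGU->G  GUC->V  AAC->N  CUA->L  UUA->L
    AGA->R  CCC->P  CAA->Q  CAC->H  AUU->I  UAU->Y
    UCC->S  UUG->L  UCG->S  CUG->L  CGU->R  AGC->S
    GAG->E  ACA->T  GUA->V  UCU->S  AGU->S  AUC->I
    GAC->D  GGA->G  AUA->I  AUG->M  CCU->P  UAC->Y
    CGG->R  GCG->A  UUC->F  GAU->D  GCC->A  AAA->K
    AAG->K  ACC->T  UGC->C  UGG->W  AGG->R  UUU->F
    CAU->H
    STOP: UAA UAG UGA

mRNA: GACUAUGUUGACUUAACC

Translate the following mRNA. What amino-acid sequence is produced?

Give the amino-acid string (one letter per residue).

Answer: MLT

Derivation:
start AUG at pos 4
pos 4: AUG -> M; peptide=M
pos 7: UUG -> L; peptide=ML
pos 10: ACU -> T; peptide=MLT
pos 13: UAA -> STOP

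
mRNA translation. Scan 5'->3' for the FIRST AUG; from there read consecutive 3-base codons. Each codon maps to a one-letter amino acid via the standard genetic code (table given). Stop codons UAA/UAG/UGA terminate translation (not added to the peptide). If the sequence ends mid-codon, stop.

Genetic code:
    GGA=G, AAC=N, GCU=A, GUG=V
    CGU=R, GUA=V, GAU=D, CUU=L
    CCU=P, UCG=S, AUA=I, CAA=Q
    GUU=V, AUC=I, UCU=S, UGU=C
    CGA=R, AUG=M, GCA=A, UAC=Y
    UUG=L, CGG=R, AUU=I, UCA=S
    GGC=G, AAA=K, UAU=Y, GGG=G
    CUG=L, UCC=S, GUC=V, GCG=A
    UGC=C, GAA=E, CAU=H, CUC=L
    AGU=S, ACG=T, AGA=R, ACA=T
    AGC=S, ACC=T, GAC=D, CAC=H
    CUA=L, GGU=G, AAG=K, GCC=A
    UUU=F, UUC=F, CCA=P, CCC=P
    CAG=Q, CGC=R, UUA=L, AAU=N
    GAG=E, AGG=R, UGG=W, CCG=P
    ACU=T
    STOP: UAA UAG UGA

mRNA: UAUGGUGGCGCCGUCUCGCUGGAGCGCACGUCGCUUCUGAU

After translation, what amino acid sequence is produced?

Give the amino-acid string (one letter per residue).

start AUG at pos 1
pos 1: AUG -> M; peptide=M
pos 4: GUG -> V; peptide=MV
pos 7: GCG -> A; peptide=MVA
pos 10: CCG -> P; peptide=MVAP
pos 13: UCU -> S; peptide=MVAPS
pos 16: CGC -> R; peptide=MVAPSR
pos 19: UGG -> W; peptide=MVAPSRW
pos 22: AGC -> S; peptide=MVAPSRWS
pos 25: GCA -> A; peptide=MVAPSRWSA
pos 28: CGU -> R; peptide=MVAPSRWSAR
pos 31: CGC -> R; peptide=MVAPSRWSARR
pos 34: UUC -> F; peptide=MVAPSRWSARRF
pos 37: UGA -> STOP

Answer: MVAPSRWSARRF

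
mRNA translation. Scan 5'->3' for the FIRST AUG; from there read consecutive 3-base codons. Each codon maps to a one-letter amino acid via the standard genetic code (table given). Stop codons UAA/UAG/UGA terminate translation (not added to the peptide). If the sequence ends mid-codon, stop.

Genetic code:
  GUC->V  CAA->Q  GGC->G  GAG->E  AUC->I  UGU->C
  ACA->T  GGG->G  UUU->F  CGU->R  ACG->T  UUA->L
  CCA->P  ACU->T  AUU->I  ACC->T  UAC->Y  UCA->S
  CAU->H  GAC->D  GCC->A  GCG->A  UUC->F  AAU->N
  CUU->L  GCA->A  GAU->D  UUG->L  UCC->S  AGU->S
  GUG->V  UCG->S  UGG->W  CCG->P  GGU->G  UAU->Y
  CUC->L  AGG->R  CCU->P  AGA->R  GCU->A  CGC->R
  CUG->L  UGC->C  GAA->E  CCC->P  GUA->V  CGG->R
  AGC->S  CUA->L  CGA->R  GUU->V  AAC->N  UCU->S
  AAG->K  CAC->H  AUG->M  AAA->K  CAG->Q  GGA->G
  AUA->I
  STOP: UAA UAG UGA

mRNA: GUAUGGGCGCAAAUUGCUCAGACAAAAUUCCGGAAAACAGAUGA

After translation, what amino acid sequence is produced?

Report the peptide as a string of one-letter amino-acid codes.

Answer: MGANCSDKIPENR

Derivation:
start AUG at pos 2
pos 2: AUG -> M; peptide=M
pos 5: GGC -> G; peptide=MG
pos 8: GCA -> A; peptide=MGA
pos 11: AAU -> N; peptide=MGAN
pos 14: UGC -> C; peptide=MGANC
pos 17: UCA -> S; peptide=MGANCS
pos 20: GAC -> D; peptide=MGANCSD
pos 23: AAA -> K; peptide=MGANCSDK
pos 26: AUU -> I; peptide=MGANCSDKI
pos 29: CCG -> P; peptide=MGANCSDKIP
pos 32: GAA -> E; peptide=MGANCSDKIPE
pos 35: AAC -> N; peptide=MGANCSDKIPEN
pos 38: AGA -> R; peptide=MGANCSDKIPENR
pos 41: UGA -> STOP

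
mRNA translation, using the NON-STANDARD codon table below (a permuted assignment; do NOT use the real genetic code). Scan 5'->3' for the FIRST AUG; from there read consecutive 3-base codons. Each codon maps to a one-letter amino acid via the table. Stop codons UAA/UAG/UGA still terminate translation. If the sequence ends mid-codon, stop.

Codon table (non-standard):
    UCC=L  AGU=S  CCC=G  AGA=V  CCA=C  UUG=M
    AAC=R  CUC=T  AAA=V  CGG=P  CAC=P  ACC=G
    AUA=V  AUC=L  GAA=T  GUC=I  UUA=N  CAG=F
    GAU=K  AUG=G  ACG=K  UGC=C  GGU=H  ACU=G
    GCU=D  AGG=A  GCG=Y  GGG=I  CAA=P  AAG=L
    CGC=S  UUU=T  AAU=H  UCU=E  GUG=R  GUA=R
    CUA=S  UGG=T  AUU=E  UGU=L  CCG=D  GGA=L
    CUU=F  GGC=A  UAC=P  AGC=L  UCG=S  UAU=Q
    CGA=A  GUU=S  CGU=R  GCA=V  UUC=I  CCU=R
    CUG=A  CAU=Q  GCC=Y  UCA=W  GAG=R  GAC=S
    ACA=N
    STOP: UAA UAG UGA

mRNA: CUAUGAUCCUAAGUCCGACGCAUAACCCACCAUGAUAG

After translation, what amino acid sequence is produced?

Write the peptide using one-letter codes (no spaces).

start AUG at pos 2
pos 2: AUG -> G; peptide=G
pos 5: AUC -> L; peptide=GL
pos 8: CUA -> S; peptide=GLS
pos 11: AGU -> S; peptide=GLSS
pos 14: CCG -> D; peptide=GLSSD
pos 17: ACG -> K; peptide=GLSSDK
pos 20: CAU -> Q; peptide=GLSSDKQ
pos 23: AAC -> R; peptide=GLSSDKQR
pos 26: CCA -> C; peptide=GLSSDKQRC
pos 29: CCA -> C; peptide=GLSSDKQRCC
pos 32: UGA -> STOP

Answer: GLSSDKQRCC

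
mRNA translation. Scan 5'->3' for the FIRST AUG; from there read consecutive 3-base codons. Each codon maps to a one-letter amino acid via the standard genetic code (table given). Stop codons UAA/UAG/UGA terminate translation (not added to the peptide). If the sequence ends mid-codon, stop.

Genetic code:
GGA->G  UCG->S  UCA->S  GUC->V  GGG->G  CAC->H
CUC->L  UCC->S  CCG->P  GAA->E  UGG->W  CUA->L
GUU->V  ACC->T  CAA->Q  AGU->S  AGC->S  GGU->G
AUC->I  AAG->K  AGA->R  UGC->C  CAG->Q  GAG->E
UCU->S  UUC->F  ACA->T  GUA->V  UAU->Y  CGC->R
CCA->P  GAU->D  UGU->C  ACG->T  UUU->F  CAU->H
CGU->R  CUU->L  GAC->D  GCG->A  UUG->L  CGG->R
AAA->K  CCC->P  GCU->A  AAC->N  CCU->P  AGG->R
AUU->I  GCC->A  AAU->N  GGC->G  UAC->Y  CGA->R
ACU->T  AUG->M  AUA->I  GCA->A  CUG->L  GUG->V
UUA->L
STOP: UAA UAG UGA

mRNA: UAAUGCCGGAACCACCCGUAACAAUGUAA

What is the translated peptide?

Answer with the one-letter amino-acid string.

start AUG at pos 2
pos 2: AUG -> M; peptide=M
pos 5: CCG -> P; peptide=MP
pos 8: GAA -> E; peptide=MPE
pos 11: CCA -> P; peptide=MPEP
pos 14: CCC -> P; peptide=MPEPP
pos 17: GUA -> V; peptide=MPEPPV
pos 20: ACA -> T; peptide=MPEPPVT
pos 23: AUG -> M; peptide=MPEPPVTM
pos 26: UAA -> STOP

Answer: MPEPPVTM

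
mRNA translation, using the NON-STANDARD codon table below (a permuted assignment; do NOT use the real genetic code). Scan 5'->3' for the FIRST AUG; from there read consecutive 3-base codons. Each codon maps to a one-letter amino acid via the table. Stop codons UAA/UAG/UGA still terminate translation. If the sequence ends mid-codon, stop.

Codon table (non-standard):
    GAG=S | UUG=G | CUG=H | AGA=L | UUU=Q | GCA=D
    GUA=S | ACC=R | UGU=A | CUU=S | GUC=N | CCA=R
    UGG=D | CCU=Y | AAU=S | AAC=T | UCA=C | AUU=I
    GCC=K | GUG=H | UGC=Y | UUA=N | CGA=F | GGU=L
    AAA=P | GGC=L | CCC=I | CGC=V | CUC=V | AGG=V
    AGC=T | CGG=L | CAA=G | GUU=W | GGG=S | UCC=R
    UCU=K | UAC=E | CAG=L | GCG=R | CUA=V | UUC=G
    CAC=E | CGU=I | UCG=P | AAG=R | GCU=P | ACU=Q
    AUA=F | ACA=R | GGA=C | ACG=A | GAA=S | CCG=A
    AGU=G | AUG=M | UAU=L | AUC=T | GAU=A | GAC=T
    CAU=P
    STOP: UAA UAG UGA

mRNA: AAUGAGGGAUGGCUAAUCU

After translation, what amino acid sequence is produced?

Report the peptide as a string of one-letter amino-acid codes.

Answer: MVAL

Derivation:
start AUG at pos 1
pos 1: AUG -> M; peptide=M
pos 4: AGG -> V; peptide=MV
pos 7: GAU -> A; peptide=MVA
pos 10: GGC -> L; peptide=MVAL
pos 13: UAA -> STOP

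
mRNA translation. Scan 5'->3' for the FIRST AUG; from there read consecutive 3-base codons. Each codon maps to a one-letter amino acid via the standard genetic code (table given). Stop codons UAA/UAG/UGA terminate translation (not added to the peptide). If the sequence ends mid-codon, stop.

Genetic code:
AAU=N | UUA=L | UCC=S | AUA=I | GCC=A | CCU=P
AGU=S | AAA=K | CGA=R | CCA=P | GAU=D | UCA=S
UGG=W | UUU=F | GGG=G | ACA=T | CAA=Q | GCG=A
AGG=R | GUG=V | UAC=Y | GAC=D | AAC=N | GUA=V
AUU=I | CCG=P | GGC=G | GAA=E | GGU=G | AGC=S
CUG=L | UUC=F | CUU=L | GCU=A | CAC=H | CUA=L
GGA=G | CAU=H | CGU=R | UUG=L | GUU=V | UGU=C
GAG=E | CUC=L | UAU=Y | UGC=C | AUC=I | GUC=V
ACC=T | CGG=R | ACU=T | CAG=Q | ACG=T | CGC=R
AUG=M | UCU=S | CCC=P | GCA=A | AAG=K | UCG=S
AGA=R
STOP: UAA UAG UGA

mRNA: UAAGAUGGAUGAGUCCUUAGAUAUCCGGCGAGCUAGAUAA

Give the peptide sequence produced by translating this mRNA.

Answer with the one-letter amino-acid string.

start AUG at pos 4
pos 4: AUG -> M; peptide=M
pos 7: GAU -> D; peptide=MD
pos 10: GAG -> E; peptide=MDE
pos 13: UCC -> S; peptide=MDES
pos 16: UUA -> L; peptide=MDESL
pos 19: GAU -> D; peptide=MDESLD
pos 22: AUC -> I; peptide=MDESLDI
pos 25: CGG -> R; peptide=MDESLDIR
pos 28: CGA -> R; peptide=MDESLDIRR
pos 31: GCU -> A; peptide=MDESLDIRRA
pos 34: AGA -> R; peptide=MDESLDIRRAR
pos 37: UAA -> STOP

Answer: MDESLDIRRAR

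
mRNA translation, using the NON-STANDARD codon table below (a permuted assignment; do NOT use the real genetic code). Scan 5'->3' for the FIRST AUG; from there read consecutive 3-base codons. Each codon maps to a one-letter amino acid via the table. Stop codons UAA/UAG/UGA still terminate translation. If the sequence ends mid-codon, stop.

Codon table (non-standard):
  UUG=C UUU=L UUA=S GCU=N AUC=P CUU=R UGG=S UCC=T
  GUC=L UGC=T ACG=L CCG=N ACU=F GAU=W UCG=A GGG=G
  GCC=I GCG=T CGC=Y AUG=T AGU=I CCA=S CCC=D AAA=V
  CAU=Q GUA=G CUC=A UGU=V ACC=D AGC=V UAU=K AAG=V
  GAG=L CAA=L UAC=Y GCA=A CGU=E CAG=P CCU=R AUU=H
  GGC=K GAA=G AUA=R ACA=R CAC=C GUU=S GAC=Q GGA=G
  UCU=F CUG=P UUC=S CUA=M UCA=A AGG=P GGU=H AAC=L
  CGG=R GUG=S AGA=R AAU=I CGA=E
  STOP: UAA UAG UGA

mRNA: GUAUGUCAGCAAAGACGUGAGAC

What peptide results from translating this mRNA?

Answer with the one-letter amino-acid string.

start AUG at pos 2
pos 2: AUG -> T; peptide=T
pos 5: UCA -> A; peptide=TA
pos 8: GCA -> A; peptide=TAA
pos 11: AAG -> V; peptide=TAAV
pos 14: ACG -> L; peptide=TAAVL
pos 17: UGA -> STOP

Answer: TAAVL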